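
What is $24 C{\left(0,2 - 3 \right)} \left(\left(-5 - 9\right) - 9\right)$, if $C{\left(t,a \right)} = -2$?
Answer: $1104$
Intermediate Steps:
$24 C{\left(0,2 - 3 \right)} \left(\left(-5 - 9\right) - 9\right) = 24 \left(-2\right) \left(\left(-5 - 9\right) - 9\right) = - 48 \left(-14 - 9\right) = \left(-48\right) \left(-23\right) = 1104$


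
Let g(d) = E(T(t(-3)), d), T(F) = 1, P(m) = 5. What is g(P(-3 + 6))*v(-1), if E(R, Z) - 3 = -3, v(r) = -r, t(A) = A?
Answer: 0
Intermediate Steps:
E(R, Z) = 0 (E(R, Z) = 3 - 3 = 0)
g(d) = 0
g(P(-3 + 6))*v(-1) = 0*(-1*(-1)) = 0*1 = 0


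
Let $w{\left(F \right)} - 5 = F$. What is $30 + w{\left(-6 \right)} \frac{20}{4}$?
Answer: $25$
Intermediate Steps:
$w{\left(F \right)} = 5 + F$
$30 + w{\left(-6 \right)} \frac{20}{4} = 30 + \left(5 - 6\right) \frac{20}{4} = 30 - 20 \cdot \frac{1}{4} = 30 - 5 = 25$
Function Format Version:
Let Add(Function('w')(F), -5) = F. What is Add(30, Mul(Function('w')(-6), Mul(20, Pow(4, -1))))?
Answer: 25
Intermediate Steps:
Function('w')(F) = Add(5, F)
Add(30, Mul(Function('w')(-6), Mul(20, Pow(4, -1)))) = Add(30, Mul(Add(5, -6), Mul(20, Pow(4, -1)))) = Add(30, Mul(-1, Mul(20, Rational(1, 4)))) = Add(30, Mul(-1, 5)) = Add(30, -5) = 25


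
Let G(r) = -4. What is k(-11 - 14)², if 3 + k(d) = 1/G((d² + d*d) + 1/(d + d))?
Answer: 169/16 ≈ 10.563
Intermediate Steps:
k(d) = -13/4 (k(d) = -3 + 1/(-4) = -3 - ¼ = -13/4)
k(-11 - 14)² = (-13/4)² = 169/16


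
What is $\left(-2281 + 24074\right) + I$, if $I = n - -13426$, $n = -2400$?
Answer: $32819$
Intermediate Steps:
$I = 11026$ ($I = -2400 - -13426 = -2400 + 13426 = 11026$)
$\left(-2281 + 24074\right) + I = \left(-2281 + 24074\right) + 11026 = 21793 + 11026 = 32819$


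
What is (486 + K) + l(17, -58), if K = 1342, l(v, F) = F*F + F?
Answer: 5134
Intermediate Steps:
l(v, F) = F + F**2 (l(v, F) = F**2 + F = F + F**2)
(486 + K) + l(17, -58) = (486 + 1342) - 58*(1 - 58) = 1828 - 58*(-57) = 1828 + 3306 = 5134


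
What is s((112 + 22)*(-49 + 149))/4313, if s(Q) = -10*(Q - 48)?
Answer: -133520/4313 ≈ -30.958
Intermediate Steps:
s(Q) = 480 - 10*Q (s(Q) = -10*(-48 + Q) = 480 - 10*Q)
s((112 + 22)*(-49 + 149))/4313 = (480 - 10*(112 + 22)*(-49 + 149))/4313 = (480 - 1340*100)*(1/4313) = (480 - 10*13400)*(1/4313) = (480 - 134000)*(1/4313) = -133520*1/4313 = -133520/4313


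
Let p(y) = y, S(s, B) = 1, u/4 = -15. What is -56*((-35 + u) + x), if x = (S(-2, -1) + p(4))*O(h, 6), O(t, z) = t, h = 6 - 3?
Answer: 4480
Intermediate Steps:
u = -60 (u = 4*(-15) = -60)
h = 3
x = 15 (x = (1 + 4)*3 = 5*3 = 15)
-56*((-35 + u) + x) = -56*((-35 - 60) + 15) = -56*(-95 + 15) = -56*(-80) = 4480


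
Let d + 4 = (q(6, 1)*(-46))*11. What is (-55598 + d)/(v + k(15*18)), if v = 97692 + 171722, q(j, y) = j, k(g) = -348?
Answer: -29319/134533 ≈ -0.21793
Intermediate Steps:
d = -3040 (d = -4 + (6*(-46))*11 = -4 - 276*11 = -4 - 3036 = -3040)
v = 269414
(-55598 + d)/(v + k(15*18)) = (-55598 - 3040)/(269414 - 348) = -58638/269066 = -58638*1/269066 = -29319/134533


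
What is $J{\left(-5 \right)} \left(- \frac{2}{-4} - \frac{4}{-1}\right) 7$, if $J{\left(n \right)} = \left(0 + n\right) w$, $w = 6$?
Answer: $-945$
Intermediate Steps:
$J{\left(n \right)} = 6 n$ ($J{\left(n \right)} = \left(0 + n\right) 6 = n 6 = 6 n$)
$J{\left(-5 \right)} \left(- \frac{2}{-4} - \frac{4}{-1}\right) 7 = 6 \left(-5\right) \left(- \frac{2}{-4} - \frac{4}{-1}\right) 7 = - 30 \left(\left(-2\right) \left(- \frac{1}{4}\right) - -4\right) 7 = - 30 \left(\frac{1}{2} + 4\right) 7 = \left(-30\right) \frac{9}{2} \cdot 7 = \left(-135\right) 7 = -945$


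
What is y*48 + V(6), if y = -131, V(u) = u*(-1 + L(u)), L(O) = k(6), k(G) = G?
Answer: -6258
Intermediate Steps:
L(O) = 6
V(u) = 5*u (V(u) = u*(-1 + 6) = u*5 = 5*u)
y*48 + V(6) = -131*48 + 5*6 = -6288 + 30 = -6258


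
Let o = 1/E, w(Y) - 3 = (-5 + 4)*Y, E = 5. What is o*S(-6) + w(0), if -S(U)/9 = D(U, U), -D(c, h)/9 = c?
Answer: -471/5 ≈ -94.200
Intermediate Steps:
D(c, h) = -9*c
S(U) = 81*U (S(U) = -(-81)*U = 81*U)
w(Y) = 3 - Y (w(Y) = 3 + (-5 + 4)*Y = 3 - Y)
o = ⅕ (o = 1/5 = ⅕ ≈ 0.20000)
o*S(-6) + w(0) = (81*(-6))/5 + (3 - 1*0) = (⅕)*(-486) + (3 + 0) = -486/5 + 3 = -471/5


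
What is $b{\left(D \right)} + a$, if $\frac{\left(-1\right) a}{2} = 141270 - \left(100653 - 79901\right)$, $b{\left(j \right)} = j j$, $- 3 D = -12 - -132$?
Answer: $-239436$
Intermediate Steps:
$D = -40$ ($D = - \frac{-12 - -132}{3} = - \frac{-12 + 132}{3} = \left(- \frac{1}{3}\right) 120 = -40$)
$b{\left(j \right)} = j^{2}$
$a = -241036$ ($a = - 2 \left(141270 - \left(100653 - 79901\right)\right) = - 2 \left(141270 - 20752\right) = \left(-2\right) 120518 = -241036$)
$b{\left(D \right)} + a = \left(-40\right)^{2} - 241036 = 1600 - 241036 = -239436$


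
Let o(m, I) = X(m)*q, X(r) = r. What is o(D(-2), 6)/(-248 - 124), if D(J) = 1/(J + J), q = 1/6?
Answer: 1/8928 ≈ 0.00011201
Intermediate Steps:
q = ⅙ ≈ 0.16667
D(J) = 1/(2*J)
o(m, I) = m/6 (o(m, I) = m*(⅙) = m/6)
o(D(-2), 6)/(-248 - 124) = (((½)/(-2))/6)/(-248 - 124) = (((½)*(-½))/6)/(-372) = -(-1)/(2232*4) = -1/372*(-1/24) = 1/8928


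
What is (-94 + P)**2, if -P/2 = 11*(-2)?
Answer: 2500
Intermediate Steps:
P = 44 (P = -22*(-2) = -2*(-22) = 44)
(-94 + P)**2 = (-94 + 44)**2 = (-50)**2 = 2500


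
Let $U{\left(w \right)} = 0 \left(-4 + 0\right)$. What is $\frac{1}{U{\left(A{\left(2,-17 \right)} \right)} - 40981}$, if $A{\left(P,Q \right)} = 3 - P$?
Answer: $- \frac{1}{40981} \approx -2.4402 \cdot 10^{-5}$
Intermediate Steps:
$U{\left(w \right)} = 0$ ($U{\left(w \right)} = 0 \left(-4\right) = 0$)
$\frac{1}{U{\left(A{\left(2,-17 \right)} \right)} - 40981} = \frac{1}{0 - 40981} = \frac{1}{-40981} = - \frac{1}{40981}$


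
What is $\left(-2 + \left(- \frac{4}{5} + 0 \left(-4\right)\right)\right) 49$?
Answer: $- \frac{686}{5} \approx -137.2$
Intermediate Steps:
$\left(-2 + \left(- \frac{4}{5} + 0 \left(-4\right)\right)\right) 49 = \left(-2 + \left(\left(-4\right) \frac{1}{5} + 0\right)\right) 49 = \left(-2 + \left(- \frac{4}{5} + 0\right)\right) 49 = \left(-2 - \frac{4}{5}\right) 49 = \left(- \frac{14}{5}\right) 49 = - \frac{686}{5}$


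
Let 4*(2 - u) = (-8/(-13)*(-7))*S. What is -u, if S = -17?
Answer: 212/13 ≈ 16.308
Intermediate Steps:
u = -212/13 (u = 2 - -8/(-13)*(-7)*(-17)/4 = 2 - -8*(-1/13)*(-7)*(-17)/4 = 2 - (8/13)*(-7)*(-17)/4 = 2 - (-14)*(-17)/13 = 2 - ¼*952/13 = 2 - 238/13 = -212/13 ≈ -16.308)
-u = -1*(-212/13) = 212/13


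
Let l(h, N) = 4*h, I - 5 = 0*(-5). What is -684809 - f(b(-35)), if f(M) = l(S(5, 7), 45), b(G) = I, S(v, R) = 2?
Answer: -684817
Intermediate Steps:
I = 5 (I = 5 + 0*(-5) = 5 + 0 = 5)
b(G) = 5
f(M) = 8 (f(M) = 4*2 = 8)
-684809 - f(b(-35)) = -684809 - 1*8 = -684809 - 8 = -684817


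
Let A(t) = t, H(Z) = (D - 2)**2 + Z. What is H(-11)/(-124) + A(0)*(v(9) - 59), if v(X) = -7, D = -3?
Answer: -7/62 ≈ -0.11290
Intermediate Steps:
H(Z) = 25 + Z (H(Z) = (-3 - 2)**2 + Z = (-5)**2 + Z = 25 + Z)
H(-11)/(-124) + A(0)*(v(9) - 59) = (25 - 11)/(-124) + 0*(-7 - 59) = 14*(-1/124) + 0*(-66) = -7/62 + 0 = -7/62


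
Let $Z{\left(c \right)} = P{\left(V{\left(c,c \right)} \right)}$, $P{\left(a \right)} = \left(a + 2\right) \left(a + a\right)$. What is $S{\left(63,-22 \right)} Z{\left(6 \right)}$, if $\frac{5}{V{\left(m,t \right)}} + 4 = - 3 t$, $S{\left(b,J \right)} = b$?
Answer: $- \frac{12285}{242} \approx -50.764$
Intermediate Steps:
$V{\left(m,t \right)} = \frac{5}{-4 - 3 t}$
$P{\left(a \right)} = 2 a \left(2 + a\right)$ ($P{\left(a \right)} = \left(2 + a\right) 2 a = 2 a \left(2 + a\right)$)
$Z{\left(c \right)} = - \frac{10 \left(2 - \frac{5}{4 + 3 c}\right)}{4 + 3 c}$ ($Z{\left(c \right)} = 2 \left(- \frac{5}{4 + 3 c}\right) \left(2 - \frac{5}{4 + 3 c}\right) = - \frac{10 \left(2 - \frac{5}{4 + 3 c}\right)}{4 + 3 c}$)
$S{\left(63,-22 \right)} Z{\left(6 \right)} = 63 \frac{30 \left(-1 - 12\right)}{\left(4 + 3 \cdot 6\right)^{2}} = 63 \frac{30 \left(-1 - 12\right)}{\left(4 + 18\right)^{2}} = 63 \cdot 30 \cdot \frac{1}{484} \left(-13\right) = 63 \left(- \frac{195}{242}\right) = - \frac{12285}{242}$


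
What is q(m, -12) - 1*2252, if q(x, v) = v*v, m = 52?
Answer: -2108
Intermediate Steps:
q(x, v) = v²
q(m, -12) - 1*2252 = (-12)² - 1*2252 = 144 - 2252 = -2108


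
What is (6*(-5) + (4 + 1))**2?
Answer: 625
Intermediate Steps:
(6*(-5) + (4 + 1))**2 = (-30 + 5)**2 = (-25)**2 = 625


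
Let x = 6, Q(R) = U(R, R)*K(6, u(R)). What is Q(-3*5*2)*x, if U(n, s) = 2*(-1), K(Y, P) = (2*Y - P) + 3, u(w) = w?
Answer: -540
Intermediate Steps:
K(Y, P) = 3 - P + 2*Y (K(Y, P) = (-P + 2*Y) + 3 = 3 - P + 2*Y)
U(n, s) = -2
Q(R) = -30 + 2*R (Q(R) = -2*(3 - R + 2*6) = -2*(3 - R + 12) = -2*(15 - R) = -30 + 2*R)
Q(-3*5*2)*x = (-30 + 2*(-3*5*2))*6 = (-30 + 2*(-15*2))*6 = (-30 + 2*(-30))*6 = (-30 - 60)*6 = -90*6 = -540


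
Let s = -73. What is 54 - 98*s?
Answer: 7208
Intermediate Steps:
54 - 98*s = 54 - 98*(-73) = 54 + 7154 = 7208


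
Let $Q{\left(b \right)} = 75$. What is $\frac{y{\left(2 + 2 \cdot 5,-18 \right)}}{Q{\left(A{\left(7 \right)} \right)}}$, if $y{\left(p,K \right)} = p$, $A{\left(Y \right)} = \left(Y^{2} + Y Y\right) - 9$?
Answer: $\frac{4}{25} \approx 0.16$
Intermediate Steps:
$A{\left(Y \right)} = -9 + 2 Y^{2}$ ($A{\left(Y \right)} = \left(Y^{2} + Y^{2}\right) - 9 = 2 Y^{2} - 9 = -9 + 2 Y^{2}$)
$\frac{y{\left(2 + 2 \cdot 5,-18 \right)}}{Q{\left(A{\left(7 \right)} \right)}} = \frac{2 + 2 \cdot 5}{75} = \left(2 + 10\right) \frac{1}{75} = 12 \cdot \frac{1}{75} = \frac{4}{25}$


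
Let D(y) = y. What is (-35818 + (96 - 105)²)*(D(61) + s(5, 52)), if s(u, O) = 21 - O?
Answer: -1072110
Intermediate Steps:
(-35818 + (96 - 105)²)*(D(61) + s(5, 52)) = (-35818 + (96 - 105)²)*(61 + (21 - 1*52)) = (-35818 + (-9)²)*(61 + (21 - 52)) = (-35818 + 81)*(61 - 31) = -35737*30 = -1072110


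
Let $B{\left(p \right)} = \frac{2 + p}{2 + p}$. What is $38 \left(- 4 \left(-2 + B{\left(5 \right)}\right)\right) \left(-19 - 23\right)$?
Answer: $-6384$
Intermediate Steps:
$B{\left(p \right)} = 1$
$38 \left(- 4 \left(-2 + B{\left(5 \right)}\right)\right) \left(-19 - 23\right) = 38 \left(- 4 \left(-2 + 1\right)\right) \left(-19 - 23\right) = 38 \left(\left(-4\right) \left(-1\right)\right) \left(-42\right) = 38 \cdot 4 \left(-42\right) = 152 \left(-42\right) = -6384$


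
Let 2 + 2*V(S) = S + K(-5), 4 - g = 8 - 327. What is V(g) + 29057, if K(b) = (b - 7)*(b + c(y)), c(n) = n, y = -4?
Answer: 58543/2 ≈ 29272.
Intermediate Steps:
g = 323 (g = 4 - (8 - 327) = 4 - 1*(-319) = 4 + 319 = 323)
K(b) = (-7 + b)*(-4 + b) (K(b) = (b - 7)*(b - 4) = (-7 + b)*(-4 + b))
V(S) = 53 + S/2 (V(S) = -1 + (S + (28 + (-5)² - 11*(-5)))/2 = -1 + (S + (28 + 25 + 55))/2 = -1 + (S + 108)/2 = -1 + (108 + S)/2 = -1 + (54 + S/2) = 53 + S/2)
V(g) + 29057 = (53 + (½)*323) + 29057 = (53 + 323/2) + 29057 = 429/2 + 29057 = 58543/2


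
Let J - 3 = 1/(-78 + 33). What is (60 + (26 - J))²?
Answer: 13957696/2025 ≈ 6892.7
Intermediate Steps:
J = 134/45 (J = 3 + 1/(-78 + 33) = 3 + 1/(-45) = 3 - 1/45 = 134/45 ≈ 2.9778)
(60 + (26 - J))² = (60 + (26 - 1*134/45))² = (60 + (26 - 134/45))² = (60 + 1036/45)² = (3736/45)² = 13957696/2025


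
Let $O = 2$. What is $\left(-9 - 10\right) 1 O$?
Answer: $-38$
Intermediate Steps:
$\left(-9 - 10\right) 1 O = \left(-9 - 10\right) 1 \cdot 2 = \left(-19\right) 1 \cdot 2 = \left(-19\right) 2 = -38$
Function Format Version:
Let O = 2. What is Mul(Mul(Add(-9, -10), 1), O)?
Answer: -38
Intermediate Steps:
Mul(Mul(Add(-9, -10), 1), O) = Mul(Mul(Add(-9, -10), 1), 2) = Mul(Mul(-19, 1), 2) = Mul(-19, 2) = -38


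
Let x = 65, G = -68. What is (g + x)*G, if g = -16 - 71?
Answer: 1496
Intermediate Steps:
g = -87
(g + x)*G = (-87 + 65)*(-68) = -22*(-68) = 1496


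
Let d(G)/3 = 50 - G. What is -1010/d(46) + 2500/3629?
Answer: -1817645/21774 ≈ -83.478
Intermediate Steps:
d(G) = 150 - 3*G (d(G) = 3*(50 - G) = 150 - 3*G)
-1010/d(46) + 2500/3629 = -1010/(150 - 3*46) + 2500/3629 = -1010/(150 - 138) + 2500*(1/3629) = -1010/12 + 2500/3629 = -1010*1/12 + 2500/3629 = -505/6 + 2500/3629 = -1817645/21774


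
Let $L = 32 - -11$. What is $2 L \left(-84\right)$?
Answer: $-7224$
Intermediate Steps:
$L = 43$ ($L = 32 + 11 = 43$)
$2 L \left(-84\right) = 2 \cdot 43 \left(-84\right) = 86 \left(-84\right) = -7224$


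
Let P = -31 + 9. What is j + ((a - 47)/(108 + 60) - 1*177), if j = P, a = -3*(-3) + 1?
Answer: -33469/168 ≈ -199.22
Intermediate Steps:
a = 10 (a = 9 + 1 = 10)
P = -22
j = -22
j + ((a - 47)/(108 + 60) - 1*177) = -22 + ((10 - 47)/(108 + 60) - 1*177) = -22 + (-37/168 - 177) = -22 - 29773/168 = -33469/168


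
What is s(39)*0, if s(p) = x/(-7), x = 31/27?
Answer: 0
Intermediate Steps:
x = 31/27 (x = 31*(1/27) = 31/27 ≈ 1.1481)
s(p) = -31/189 (s(p) = (31/27)/(-7) = (31/27)*(-1/7) = -31/189)
s(39)*0 = -31/189*0 = 0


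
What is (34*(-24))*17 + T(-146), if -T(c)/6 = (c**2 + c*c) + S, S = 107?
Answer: -270306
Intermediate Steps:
T(c) = -642 - 12*c**2 (T(c) = -6*((c**2 + c*c) + 107) = -6*((c**2 + c**2) + 107) = -6*(2*c**2 + 107) = -6*(107 + 2*c**2) = -642 - 12*c**2)
(34*(-24))*17 + T(-146) = (34*(-24))*17 + (-642 - 12*(-146)**2) = -816*17 + (-642 - 12*21316) = -13872 + (-642 - 255792) = -13872 - 256434 = -270306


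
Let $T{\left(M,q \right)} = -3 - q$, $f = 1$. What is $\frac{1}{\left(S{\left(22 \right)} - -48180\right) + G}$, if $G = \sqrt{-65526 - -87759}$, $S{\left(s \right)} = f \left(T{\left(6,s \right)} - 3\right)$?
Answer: $\frac{48152}{2318592871} - \frac{\sqrt{22233}}{2318592871} \approx 2.0703 \cdot 10^{-5}$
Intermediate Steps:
$S{\left(s \right)} = -6 - s$ ($S{\left(s \right)} = 1 \left(\left(-3 - s\right) - 3\right) = 1 \left(-6 - s\right) = -6 - s$)
$G = \sqrt{22233}$ ($G = \sqrt{-65526 + 87759} = \sqrt{22233} \approx 149.11$)
$\frac{1}{\left(S{\left(22 \right)} - -48180\right) + G} = \frac{1}{\left(\left(-6 - 22\right) - -48180\right) + \sqrt{22233}} = \frac{1}{\left(\left(-6 - 22\right) + 48180\right) + \sqrt{22233}} = \frac{1}{\left(-28 + 48180\right) + \sqrt{22233}} = \frac{1}{48152 + \sqrt{22233}}$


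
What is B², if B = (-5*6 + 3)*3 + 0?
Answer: 6561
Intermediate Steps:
B = -81 (B = (-30 + 3)*3 + 0 = -27*3 + 0 = -81 + 0 = -81)
B² = (-81)² = 6561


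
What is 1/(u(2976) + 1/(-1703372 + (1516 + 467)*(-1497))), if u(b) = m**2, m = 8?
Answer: 4671923/299003071 ≈ 0.015625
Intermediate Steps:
u(b) = 64 (u(b) = 8**2 = 64)
1/(u(2976) + 1/(-1703372 + (1516 + 467)*(-1497))) = 1/(64 + 1/(-1703372 + (1516 + 467)*(-1497))) = 1/(64 + 1/(-1703372 + 1983*(-1497))) = 1/(64 + 1/(-1703372 - 2968551)) = 1/(64 + 1/(-4671923)) = 1/(64 - 1/4671923) = 1/(299003071/4671923) = 4671923/299003071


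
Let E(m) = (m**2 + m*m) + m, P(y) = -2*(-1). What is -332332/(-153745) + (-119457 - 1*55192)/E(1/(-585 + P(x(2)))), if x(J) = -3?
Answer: 9126499258218837/89325845 ≈ 1.0217e+8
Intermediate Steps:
P(y) = 2
E(m) = m + 2*m**2 (E(m) = (m**2 + m**2) + m = 2*m**2 + m = m + 2*m**2)
-332332/(-153745) + (-119457 - 1*55192)/E(1/(-585 + P(x(2)))) = -332332/(-153745) + (-119457 - 1*55192)/(((1 + 2/(-585 + 2))/(-585 + 2))) = -332332*(-1/153745) + (-119457 - 55192)/(((1 + 2/(-583))/(-583))) = 332332/153745 - 174649*(-583/(1 + 2*(-1/583))) = 332332/153745 - 174649*(-583/(1 - 2/583)) = 332332/153745 - 174649/((-1/583*581/583)) = 332332/153745 - 174649/(-581/339889) = 332332/153745 - 174649*(-339889/581) = 332332/153745 + 59361273961/581 = 9126499258218837/89325845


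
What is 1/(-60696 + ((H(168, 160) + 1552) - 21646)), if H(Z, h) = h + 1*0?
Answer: -1/80630 ≈ -1.2402e-5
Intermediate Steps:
H(Z, h) = h (H(Z, h) = h + 0 = h)
1/(-60696 + ((H(168, 160) + 1552) - 21646)) = 1/(-60696 + ((160 + 1552) - 21646)) = 1/(-60696 + (1712 - 21646)) = 1/(-60696 - 19934) = 1/(-80630) = -1/80630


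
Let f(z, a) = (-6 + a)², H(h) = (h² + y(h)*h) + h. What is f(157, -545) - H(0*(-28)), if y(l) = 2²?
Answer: 303601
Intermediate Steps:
y(l) = 4
H(h) = h² + 5*h (H(h) = (h² + 4*h) + h = h² + 5*h)
f(157, -545) - H(0*(-28)) = (-6 - 545)² - 0*(-28)*(5 + 0*(-28)) = (-551)² - 0*(5 + 0) = 303601 - 0*5 = 303601 - 1*0 = 303601 + 0 = 303601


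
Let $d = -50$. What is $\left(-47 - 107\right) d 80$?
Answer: $616000$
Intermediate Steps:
$\left(-47 - 107\right) d 80 = \left(-47 - 107\right) \left(-50\right) 80 = \left(-154\right) \left(-50\right) 80 = 7700 \cdot 80 = 616000$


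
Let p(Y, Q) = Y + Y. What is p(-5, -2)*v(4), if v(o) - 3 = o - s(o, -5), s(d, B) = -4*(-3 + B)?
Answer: 250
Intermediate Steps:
s(d, B) = 12 - 4*B
p(Y, Q) = 2*Y
v(o) = -29 + o (v(o) = 3 + (o - (12 - 4*(-5))) = 3 + (o - (12 + 20)) = 3 + (o - 1*32) = 3 + (o - 32) = 3 + (-32 + o) = -29 + o)
p(-5, -2)*v(4) = (2*(-5))*(-29 + 4) = -10*(-25) = 250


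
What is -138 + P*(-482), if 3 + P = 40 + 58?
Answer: -45928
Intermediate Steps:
P = 95 (P = -3 + (40 + 58) = -3 + 98 = 95)
-138 + P*(-482) = -138 + 95*(-482) = -138 - 45790 = -45928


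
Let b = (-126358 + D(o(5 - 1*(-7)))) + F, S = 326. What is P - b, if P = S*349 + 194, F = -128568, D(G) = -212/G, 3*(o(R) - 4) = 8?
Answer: 1844629/5 ≈ 3.6893e+5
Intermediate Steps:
o(R) = 20/3 (o(R) = 4 + (⅓)*8 = 4 + 8/3 = 20/3)
P = 113968 (P = 326*349 + 194 = 113774 + 194 = 113968)
b = -1274789/5 (b = (-126358 - 212/20/3) - 128568 = (-126358 - 212*3/20) - 128568 = (-126358 - 159/5) - 128568 = -631949/5 - 128568 = -1274789/5 ≈ -2.5496e+5)
P - b = 113968 - 1*(-1274789/5) = 113968 + 1274789/5 = 1844629/5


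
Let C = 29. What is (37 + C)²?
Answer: 4356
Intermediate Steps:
(37 + C)² = (37 + 29)² = 66² = 4356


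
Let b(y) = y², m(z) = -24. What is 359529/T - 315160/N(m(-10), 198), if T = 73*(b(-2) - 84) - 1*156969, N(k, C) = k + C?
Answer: -25686721243/14164383 ≈ -1813.5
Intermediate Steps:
N(k, C) = C + k
T = -162809 (T = 73*((-2)² - 84) - 1*156969 = 73*(4 - 84) - 156969 = 73*(-80) - 156969 = -5840 - 156969 = -162809)
359529/T - 315160/N(m(-10), 198) = 359529/(-162809) - 315160/(198 - 24) = 359529*(-1/162809) - 315160/174 = -359529/162809 - 315160*1/174 = -359529/162809 - 157580/87 = -25686721243/14164383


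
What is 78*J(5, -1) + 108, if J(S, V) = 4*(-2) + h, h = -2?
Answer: -672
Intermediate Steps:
J(S, V) = -10 (J(S, V) = 4*(-2) - 2 = -8 - 2 = -10)
78*J(5, -1) + 108 = 78*(-10) + 108 = -780 + 108 = -672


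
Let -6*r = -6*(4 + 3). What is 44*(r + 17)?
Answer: 1056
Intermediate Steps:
r = 7 (r = -(-1)*(4 + 3) = -(-1)*7 = -⅙*(-42) = 7)
44*(r + 17) = 44*(7 + 17) = 44*24 = 1056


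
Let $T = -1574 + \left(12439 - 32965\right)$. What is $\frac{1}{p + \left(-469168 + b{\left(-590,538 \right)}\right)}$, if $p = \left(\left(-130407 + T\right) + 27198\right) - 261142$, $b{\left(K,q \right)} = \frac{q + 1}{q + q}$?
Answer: $- \frac{1076}{920645505} \approx -1.1687 \cdot 10^{-6}$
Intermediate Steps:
$T = -22100$ ($T = -1574 + \left(12439 - 32965\right) = -1574 - 20526 = -22100$)
$b{\left(K,q \right)} = \frac{1 + q}{2 q}$
$p = -386451$ ($p = \left(\left(-130407 - 22100\right) + 27198\right) - 261142 = \left(-152507 + 27198\right) - 261142 = -125309 - 261142 = -386451$)
$\frac{1}{p + \left(-469168 + b{\left(-590,538 \right)}\right)} = \frac{1}{-386451 - \left(469168 - \frac{1 + 538}{2 \cdot 538}\right)} = \frac{1}{-386451 - \left(469168 - \frac{539}{1076}\right)} = \frac{1}{-386451 + \left(-469168 + \frac{539}{1076}\right)} = \frac{1}{-386451 - \frac{504824229}{1076}} = \frac{1}{- \frac{920645505}{1076}} = - \frac{1076}{920645505}$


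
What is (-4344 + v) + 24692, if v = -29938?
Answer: -9590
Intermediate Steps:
(-4344 + v) + 24692 = (-4344 - 29938) + 24692 = -34282 + 24692 = -9590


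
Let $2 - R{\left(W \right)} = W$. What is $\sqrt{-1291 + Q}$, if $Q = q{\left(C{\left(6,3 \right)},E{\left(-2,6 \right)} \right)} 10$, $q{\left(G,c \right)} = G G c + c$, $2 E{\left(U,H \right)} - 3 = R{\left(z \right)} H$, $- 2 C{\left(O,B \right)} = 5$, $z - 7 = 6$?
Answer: $\frac{i \sqrt{14299}}{2} \approx 59.789 i$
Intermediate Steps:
$z = 13$ ($z = 7 + 6 = 13$)
$C{\left(O,B \right)} = - \frac{5}{2}$ ($C{\left(O,B \right)} = \left(- \frac{1}{2}\right) 5 = - \frac{5}{2}$)
$R{\left(W \right)} = 2 - W$
$E{\left(U,H \right)} = \frac{3}{2} - \frac{11 H}{2}$ ($E{\left(U,H \right)} = \frac{3}{2} + \frac{\left(2 - 13\right) H}{2} = \frac{3}{2} + \frac{\left(-11\right) H}{2} = \frac{3}{2} - \frac{11 H}{2}$)
$q{\left(G,c \right)} = c + c G^{2}$ ($q{\left(G,c \right)} = G^{2} c + c = c G^{2} + c = c + c G^{2}$)
$Q = - \frac{9135}{4}$ ($Q = \left(\frac{3}{2} - 33\right) \left(1 + \left(- \frac{5}{2}\right)^{2}\right) 10 = \left(\frac{3}{2} - 33\right) \left(1 + \frac{25}{4}\right) 10 = \left(- \frac{63}{2}\right) \frac{29}{4} \cdot 10 = \left(- \frac{1827}{8}\right) 10 = - \frac{9135}{4} \approx -2283.8$)
$\sqrt{-1291 + Q} = \sqrt{-1291 - \frac{9135}{4}} = \sqrt{- \frac{14299}{4}} = \frac{i \sqrt{14299}}{2}$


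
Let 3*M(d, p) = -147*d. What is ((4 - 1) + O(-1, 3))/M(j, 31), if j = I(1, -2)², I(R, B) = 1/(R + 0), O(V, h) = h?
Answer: -6/49 ≈ -0.12245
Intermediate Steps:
I(R, B) = 1/R
j = 1 (j = (1/1)² = 1² = 1)
M(d, p) = -49*d (M(d, p) = (-147*d)/3 = -49*d)
((4 - 1) + O(-1, 3))/M(j, 31) = ((4 - 1) + 3)/((-49*1)) = (3 + 3)/(-49) = 6*(-1/49) = -6/49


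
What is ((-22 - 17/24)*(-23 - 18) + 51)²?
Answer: 555497761/576 ≈ 9.6441e+5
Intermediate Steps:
((-22 - 17/24)*(-23 - 18) + 51)² = ((-22 - 17*1/24)*(-41) + 51)² = ((-22 - 17/24)*(-41) + 51)² = (-545/24*(-41) + 51)² = (22345/24 + 51)² = (23569/24)² = 555497761/576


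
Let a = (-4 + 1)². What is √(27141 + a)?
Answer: 5*√1086 ≈ 164.77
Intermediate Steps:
a = 9 (a = (-3)² = 9)
√(27141 + a) = √(27141 + 9) = √27150 = 5*√1086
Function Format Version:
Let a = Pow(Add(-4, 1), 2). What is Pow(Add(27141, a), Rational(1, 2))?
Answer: Mul(5, Pow(1086, Rational(1, 2))) ≈ 164.77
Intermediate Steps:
a = 9 (a = Pow(-3, 2) = 9)
Pow(Add(27141, a), Rational(1, 2)) = Pow(Add(27141, 9), Rational(1, 2)) = Pow(27150, Rational(1, 2)) = Mul(5, Pow(1086, Rational(1, 2)))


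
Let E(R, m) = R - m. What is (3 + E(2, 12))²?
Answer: 49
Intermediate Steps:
(3 + E(2, 12))² = (3 + (2 - 1*12))² = (3 + (2 - 12))² = (3 - 10)² = (-7)² = 49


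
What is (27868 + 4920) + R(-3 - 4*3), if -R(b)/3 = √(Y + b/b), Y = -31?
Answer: 32788 - 3*I*√30 ≈ 32788.0 - 16.432*I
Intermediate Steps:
R(b) = -3*I*√30 (R(b) = -3*√(-31 + b/b) = -3*√(-31 + 1) = -3*I*√30)
(27868 + 4920) + R(-3 - 4*3) = (27868 + 4920) - 3*I*√30 = 32788 - 3*I*√30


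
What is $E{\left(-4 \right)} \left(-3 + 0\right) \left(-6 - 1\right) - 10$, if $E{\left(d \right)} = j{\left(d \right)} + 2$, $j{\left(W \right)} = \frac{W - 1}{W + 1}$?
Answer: $67$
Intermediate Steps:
$j{\left(W \right)} = \frac{-1 + W}{1 + W}$
$E{\left(d \right)} = 2 + \frac{-1 + d}{1 + d}$ ($E{\left(d \right)} = \frac{-1 + d}{1 + d} + 2 = 2 + \frac{-1 + d}{1 + d}$)
$E{\left(-4 \right)} \left(-3 + 0\right) \left(-6 - 1\right) - 10 = \frac{1 + 3 \left(-4\right)}{1 - 4} \left(-3 + 0\right) \left(-6 - 1\right) - 10 = \frac{1 - 12}{-3} \left(\left(-3\right) \left(-7\right)\right) - 10 = \left(- \frac{1}{3}\right) \left(-11\right) 21 - 10 = \frac{11}{3} \cdot 21 - 10 = 77 - 10 = 67$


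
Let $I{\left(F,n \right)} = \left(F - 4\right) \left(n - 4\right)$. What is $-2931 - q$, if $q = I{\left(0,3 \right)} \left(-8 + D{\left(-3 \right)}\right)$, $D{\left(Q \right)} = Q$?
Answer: $-2887$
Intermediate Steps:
$I{\left(F,n \right)} = \left(-4 + F\right) \left(-4 + n\right)$
$q = -44$ ($q = \left(16 - 0 - 12 + 0 \cdot 3\right) \left(-8 - 3\right) = \left(16 + 0 - 12 + 0\right) \left(-11\right) = 4 \left(-11\right) = -44$)
$-2931 - q = -2931 - -44 = -2931 + 44 = -2887$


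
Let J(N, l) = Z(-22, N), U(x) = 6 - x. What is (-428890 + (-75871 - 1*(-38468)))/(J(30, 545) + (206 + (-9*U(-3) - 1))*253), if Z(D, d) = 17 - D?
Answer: -466293/31411 ≈ -14.845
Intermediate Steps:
J(N, l) = 39 (J(N, l) = 17 - 1*(-22) = 17 + 22 = 39)
(-428890 + (-75871 - 1*(-38468)))/(J(30, 545) + (206 + (-9*U(-3) - 1))*253) = (-428890 + (-75871 - 1*(-38468)))/(39 + (206 + (-9*(6 - 1*(-3)) - 1))*253) = (-428890 + (-75871 + 38468))/(39 + (206 + (-9*(6 + 3) - 1))*253) = (-428890 - 37403)/(39 + (206 + (-9*9 - 1))*253) = -466293/(39 + (206 + (-81 - 1))*253) = -466293/(39 + (206 - 82)*253) = -466293/(39 + 124*253) = -466293/(39 + 31372) = -466293/31411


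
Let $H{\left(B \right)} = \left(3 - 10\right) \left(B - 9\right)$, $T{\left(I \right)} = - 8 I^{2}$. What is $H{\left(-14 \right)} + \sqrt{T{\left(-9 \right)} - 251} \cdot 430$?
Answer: $161 + 430 i \sqrt{899} \approx 161.0 + 12893.0 i$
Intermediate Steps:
$H{\left(B \right)} = 63 - 7 B$ ($H{\left(B \right)} = - 7 \left(-9 + B\right) = 63 - 7 B$)
$H{\left(-14 \right)} + \sqrt{T{\left(-9 \right)} - 251} \cdot 430 = \left(63 - -98\right) + \sqrt{- 8 \left(-9\right)^{2} - 251} \cdot 430 = \left(63 + 98\right) + \sqrt{\left(-8\right) 81 - 251} \cdot 430 = 161 + \sqrt{-648 - 251} \cdot 430 = 161 + \sqrt{-899} \cdot 430 = 161 + i \sqrt{899} \cdot 430 = 161 + 430 i \sqrt{899}$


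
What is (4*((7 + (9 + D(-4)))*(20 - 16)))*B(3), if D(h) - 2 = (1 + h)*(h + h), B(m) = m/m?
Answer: 672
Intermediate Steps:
B(m) = 1
D(h) = 2 + 2*h*(1 + h) (D(h) = 2 + (1 + h)*(h + h) = 2 + (1 + h)*(2*h) = 2 + 2*h*(1 + h))
(4*((7 + (9 + D(-4)))*(20 - 16)))*B(3) = (4*((7 + (9 + (2 + 2*(-4) + 2*(-4)²)))*(20 - 16)))*1 = (4*((7 + (9 + (2 - 8 + 2*16)))*4))*1 = (4*((7 + (9 + (2 - 8 + 32)))*4))*1 = (4*((7 + (9 + 26))*4))*1 = (4*((7 + 35)*4))*1 = (4*(42*4))*1 = (4*168)*1 = 672*1 = 672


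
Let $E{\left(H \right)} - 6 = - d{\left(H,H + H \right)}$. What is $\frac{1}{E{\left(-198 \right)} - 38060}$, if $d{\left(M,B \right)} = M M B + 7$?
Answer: $\frac{1}{15486723} \approx 6.4571 \cdot 10^{-8}$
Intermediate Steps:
$d{\left(M,B \right)} = 7 + B M^{2}$ ($d{\left(M,B \right)} = M^{2} B + 7 = B M^{2} + 7 = 7 + B M^{2}$)
$E{\left(H \right)} = -1 - 2 H^{3}$ ($E{\left(H \right)} = 6 - \left(7 + \left(H + H\right) H^{2}\right) = 6 - \left(7 + 2 H H^{2}\right) = 6 - \left(7 + 2 H^{3}\right) = -1 - 2 H^{3}$)
$\frac{1}{E{\left(-198 \right)} - 38060} = \frac{1}{\left(-1 - 2 \left(-198\right)^{3}\right) - 38060} = \frac{1}{\left(-1 - -15524784\right) - 38060} = \frac{1}{\left(-1 + 15524784\right) - 38060} = \frac{1}{15524783 - 38060} = \frac{1}{15486723}$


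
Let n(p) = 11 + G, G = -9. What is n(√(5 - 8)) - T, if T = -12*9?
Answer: 110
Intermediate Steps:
n(p) = 2 (n(p) = 11 - 9 = 2)
T = -108
n(√(5 - 8)) - T = 2 - 1*(-108) = 2 + 108 = 110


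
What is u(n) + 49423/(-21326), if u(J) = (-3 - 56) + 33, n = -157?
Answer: -603899/21326 ≈ -28.318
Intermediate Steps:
u(J) = -26 (u(J) = -59 + 33 = -26)
u(n) + 49423/(-21326) = -26 + 49423/(-21326) = -26 + 49423*(-1/21326) = -26 - 49423/21326 = -603899/21326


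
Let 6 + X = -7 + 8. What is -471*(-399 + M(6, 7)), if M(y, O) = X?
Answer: 190284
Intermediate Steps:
X = -5 (X = -6 + (-7 + 8) = -6 + 1 = -5)
M(y, O) = -5
-471*(-399 + M(6, 7)) = -471*(-399 - 5) = -471*(-404) = 190284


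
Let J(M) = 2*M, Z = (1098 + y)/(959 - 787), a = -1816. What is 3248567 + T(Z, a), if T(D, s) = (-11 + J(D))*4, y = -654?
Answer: 139687377/43 ≈ 3.2485e+6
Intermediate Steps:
Z = 111/43 (Z = (1098 - 654)/(959 - 787) = 444/172 = 444*(1/172) = 111/43 ≈ 2.5814)
T(D, s) = -44 + 8*D (T(D, s) = (-11 + 2*D)*4 = -44 + 8*D)
3248567 + T(Z, a) = 3248567 + (-44 + 8*(111/43)) = 3248567 + (-44 + 888/43) = 3248567 - 1004/43 = 139687377/43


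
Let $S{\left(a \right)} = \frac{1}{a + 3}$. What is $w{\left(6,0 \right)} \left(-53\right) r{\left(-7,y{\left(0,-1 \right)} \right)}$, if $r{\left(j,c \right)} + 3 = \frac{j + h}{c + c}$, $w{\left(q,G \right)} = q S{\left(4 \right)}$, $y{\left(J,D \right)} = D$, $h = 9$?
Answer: $\frac{1272}{7} \approx 181.71$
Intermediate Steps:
$S{\left(a \right)} = \frac{1}{3 + a}$
$w{\left(q,G \right)} = \frac{q}{7}$ ($w{\left(q,G \right)} = \frac{q}{3 + 4} = \frac{q}{7}$)
$r{\left(j,c \right)} = -3 + \frac{9 + j}{2 c}$ ($r{\left(j,c \right)} = -3 + \frac{j + 9}{c + c} = -3 + \frac{9 + j}{2 c}$)
$w{\left(6,0 \right)} \left(-53\right) r{\left(-7,y{\left(0,-1 \right)} \right)} = \frac{1}{7} \cdot 6 \left(-53\right) \frac{9 - 7 - -6}{2 \left(-1\right)} = \frac{6}{7} \left(-53\right) \frac{1}{2} \left(-1\right) \left(9 - 7 + 6\right) = - \frac{318 \cdot \frac{1}{2} \left(-1\right) 8}{7} = \left(- \frac{318}{7}\right) \left(-4\right) = \frac{1272}{7}$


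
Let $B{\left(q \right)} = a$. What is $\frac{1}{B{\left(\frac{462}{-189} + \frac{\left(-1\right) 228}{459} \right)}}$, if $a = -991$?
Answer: $- \frac{1}{991} \approx -0.0010091$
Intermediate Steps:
$B{\left(q \right)} = -991$
$\frac{1}{B{\left(\frac{462}{-189} + \frac{\left(-1\right) 228}{459} \right)}} = \frac{1}{-991} = - \frac{1}{991}$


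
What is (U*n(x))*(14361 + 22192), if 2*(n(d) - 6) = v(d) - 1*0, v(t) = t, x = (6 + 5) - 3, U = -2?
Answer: -731060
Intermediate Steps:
x = 8 (x = 11 - 3 = 8)
n(d) = 6 + d/2 (n(d) = 6 + (d - 1*0)/2 = 6 + (d + 0)/2 = 6 + d/2)
(U*n(x))*(14361 + 22192) = (-2*(6 + (½)*8))*(14361 + 22192) = -2*(6 + 4)*36553 = -2*10*36553 = -20*36553 = -731060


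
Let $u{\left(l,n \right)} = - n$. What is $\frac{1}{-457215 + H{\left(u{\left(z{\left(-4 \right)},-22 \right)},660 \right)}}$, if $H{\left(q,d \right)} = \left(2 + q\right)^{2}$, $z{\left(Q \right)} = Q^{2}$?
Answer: $- \frac{1}{456639} \approx -2.1899 \cdot 10^{-6}$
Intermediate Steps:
$\frac{1}{-457215 + H{\left(u{\left(z{\left(-4 \right)},-22 \right)},660 \right)}} = \frac{1}{-457215 + \left(2 - -22\right)^{2}} = \frac{1}{-457215 + \left(2 + 22\right)^{2}} = \frac{1}{-457215 + 24^{2}} = \frac{1}{-457215 + 576} = \frac{1}{-456639} = - \frac{1}{456639}$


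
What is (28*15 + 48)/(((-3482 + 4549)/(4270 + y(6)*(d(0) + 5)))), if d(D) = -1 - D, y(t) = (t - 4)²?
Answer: 2005848/1067 ≈ 1879.9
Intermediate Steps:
y(t) = (-4 + t)²
(28*15 + 48)/(((-3482 + 4549)/(4270 + y(6)*(d(0) + 5)))) = (28*15 + 48)/(((-3482 + 4549)/(4270 + (-4 + 6)²*((-1 - 1*0) + 5)))) = (420 + 48)/((1067/(4270 + 2²*((-1 + 0) + 5)))) = 468/((1067/(4270 + 4*(-1 + 5)))) = 468/((1067/(4270 + 4*4))) = 468/((1067/(4270 + 16))) = 468/((1067/4286)) = 468/((1067*(1/4286))) = 468/(1067/4286) = 468*(4286/1067) = 2005848/1067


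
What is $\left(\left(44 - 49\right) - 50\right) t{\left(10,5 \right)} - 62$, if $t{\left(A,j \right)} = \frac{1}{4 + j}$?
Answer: $- \frac{613}{9} \approx -68.111$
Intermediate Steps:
$\left(\left(44 - 49\right) - 50\right) t{\left(10,5 \right)} - 62 = \frac{\left(44 - 49\right) - 50}{4 + 5} - 62 = \frac{-5 - 50}{9} - 62 = \left(-55\right) \frac{1}{9} - 62 = - \frac{55}{9} - 62 = - \frac{613}{9}$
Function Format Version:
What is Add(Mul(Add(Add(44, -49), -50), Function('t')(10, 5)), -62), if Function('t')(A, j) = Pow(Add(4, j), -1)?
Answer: Rational(-613, 9) ≈ -68.111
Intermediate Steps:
Add(Mul(Add(Add(44, -49), -50), Function('t')(10, 5)), -62) = Add(Mul(Add(Add(44, -49), -50), Pow(Add(4, 5), -1)), -62) = Add(Mul(Add(-5, -50), Pow(9, -1)), -62) = Add(Mul(-55, Rational(1, 9)), -62) = Add(Rational(-55, 9), -62) = Rational(-613, 9)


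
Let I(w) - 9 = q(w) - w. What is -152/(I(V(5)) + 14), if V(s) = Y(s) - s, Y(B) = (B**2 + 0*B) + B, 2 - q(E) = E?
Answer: 152/25 ≈ 6.0800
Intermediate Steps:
q(E) = 2 - E
Y(B) = B + B**2 (Y(B) = (B**2 + 0) + B = B**2 + B = B + B**2)
V(s) = -s + s*(1 + s) (V(s) = s*(1 + s) - s = -s + s*(1 + s))
I(w) = 11 - 2*w (I(w) = 9 + ((2 - w) - w) = 9 + (2 - 2*w) = 11 - 2*w)
-152/(I(V(5)) + 14) = -152/((11 - 2*5**2) + 14) = -152/((11 - 2*25) + 14) = -152/((11 - 50) + 14) = -152/(-39 + 14) = -152/(-25) = -1/25*(-152) = 152/25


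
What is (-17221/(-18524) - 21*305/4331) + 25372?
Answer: 33368633559/1315204 ≈ 25371.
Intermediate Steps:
(-17221/(-18524) - 21*305/4331) + 25372 = (-17221*(-1/18524) - 6405*1/4331) + 25372 = (17221/18524 - 105/71) + 25372 = -722329/1315204 + 25372 = 33368633559/1315204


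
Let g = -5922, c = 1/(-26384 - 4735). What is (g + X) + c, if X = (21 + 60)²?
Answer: 19885040/31119 ≈ 639.00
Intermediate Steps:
c = -1/31119 (c = 1/(-31119) = -1/31119 ≈ -3.2135e-5)
X = 6561 (X = 81² = 6561)
(g + X) + c = (-5922 + 6561) - 1/31119 = 639 - 1/31119 = 19885040/31119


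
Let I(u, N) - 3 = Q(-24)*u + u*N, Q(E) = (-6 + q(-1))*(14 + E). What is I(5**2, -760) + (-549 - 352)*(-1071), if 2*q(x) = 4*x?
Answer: 947974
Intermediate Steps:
q(x) = 2*x (q(x) = (4*x)/2 = 2*x)
Q(E) = -112 - 8*E (Q(E) = (-6 + 2*(-1))*(14 + E) = (-6 - 2)*(14 + E) = -8*(14 + E) = -112 - 8*E)
I(u, N) = 3 + 80*u + N*u (I(u, N) = 3 + ((-112 - 8*(-24))*u + u*N) = 3 + ((-112 + 192)*u + N*u) = 3 + (80*u + N*u) = 3 + 80*u + N*u)
I(5**2, -760) + (-549 - 352)*(-1071) = (3 + 80*5**2 - 760*5**2) + (-549 - 352)*(-1071) = (3 + 80*25 - 760*25) - 901*(-1071) = (3 + 2000 - 19000) + 964971 = -16997 + 964971 = 947974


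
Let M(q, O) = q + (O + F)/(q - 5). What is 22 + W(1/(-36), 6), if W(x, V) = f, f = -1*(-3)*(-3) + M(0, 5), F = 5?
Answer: 11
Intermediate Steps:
M(q, O) = q + (5 + O)/(-5 + q) (M(q, O) = q + (O + 5)/(q - 5) = q + (5 + O)/(-5 + q))
f = -11 (f = -1*(-3)*(-3) + (5 + 5 + 0² - 5*0)/(-5 + 0) = 3*(-3) + (5 + 5 + 0 + 0)/(-5) = -9 - ⅕*10 = -9 - 2 = -11)
W(x, V) = -11
22 + W(1/(-36), 6) = 22 - 11 = 11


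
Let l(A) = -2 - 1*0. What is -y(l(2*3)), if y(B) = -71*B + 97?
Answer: -239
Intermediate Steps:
l(A) = -2 (l(A) = -2 + 0 = -2)
y(B) = 97 - 71*B
-y(l(2*3)) = -(97 - 71*(-2)) = -(97 + 142) = -1*239 = -239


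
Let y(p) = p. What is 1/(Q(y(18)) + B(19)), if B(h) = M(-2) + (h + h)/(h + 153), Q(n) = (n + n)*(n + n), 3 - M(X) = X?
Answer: 86/111905 ≈ 0.00076851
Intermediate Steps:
M(X) = 3 - X
Q(n) = 4*n² (Q(n) = (2*n)*(2*n) = 4*n²)
B(h) = 5 + 2*h/(153 + h) (B(h) = (3 - 1*(-2)) + (h + h)/(h + 153) = (3 + 2) + (2*h)/(153 + h) = 5 + 2*h/(153 + h))
1/(Q(y(18)) + B(19)) = 1/(4*18² + (765 + 7*19)/(153 + 19)) = 1/(4*324 + (765 + 133)/172) = 1/(1296 + (1/172)*898) = 1/(1296 + 449/86) = 1/(111905/86) = 86/111905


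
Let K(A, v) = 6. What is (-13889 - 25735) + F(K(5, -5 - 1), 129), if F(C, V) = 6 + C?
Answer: -39612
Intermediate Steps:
(-13889 - 25735) + F(K(5, -5 - 1), 129) = (-13889 - 25735) + (6 + 6) = -39624 + 12 = -39612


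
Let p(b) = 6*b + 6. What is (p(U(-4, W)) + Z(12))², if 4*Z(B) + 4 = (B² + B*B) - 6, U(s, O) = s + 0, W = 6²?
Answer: 10609/4 ≈ 2652.3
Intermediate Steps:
W = 36
U(s, O) = s
Z(B) = -5/2 + B²/2 (Z(B) = -1 + ((B² + B*B) - 6)/4 = -1 + ((B² + B²) - 6)/4 = -1 + (2*B² - 6)/4 = -1 + (-6 + 2*B²)/4 = -1 + (-3/2 + B²/2) = -5/2 + B²/2)
p(b) = 6 + 6*b
(p(U(-4, W)) + Z(12))² = ((6 + 6*(-4)) + (-5/2 + (½)*12²))² = ((6 - 24) + (-5/2 + (½)*144))² = (-18 + (-5/2 + 72))² = (-18 + 139/2)² = (103/2)² = 10609/4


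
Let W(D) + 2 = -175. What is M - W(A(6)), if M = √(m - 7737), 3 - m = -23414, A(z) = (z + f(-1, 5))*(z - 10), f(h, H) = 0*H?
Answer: 177 + 56*√5 ≈ 302.22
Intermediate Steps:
f(h, H) = 0
A(z) = z*(-10 + z) (A(z) = (z + 0)*(z - 10) = z*(-10 + z))
W(D) = -177 (W(D) = -2 - 175 = -177)
m = 23417 (m = 3 - 1*(-23414) = 3 + 23414 = 23417)
M = 56*√5 (M = √(23417 - 7737) = √15680 = 56*√5 ≈ 125.22)
M - W(A(6)) = 56*√5 - 1*(-177) = 56*√5 + 177 = 177 + 56*√5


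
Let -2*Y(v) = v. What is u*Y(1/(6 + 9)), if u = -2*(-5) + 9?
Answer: -19/30 ≈ -0.63333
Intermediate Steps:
Y(v) = -v/2
u = 19 (u = 10 + 9 = 19)
u*Y(1/(6 + 9)) = 19*(-1/(2*(6 + 9))) = 19*(-1/2/15) = 19*(-1/2*1/15) = 19*(-1/30) = -19/30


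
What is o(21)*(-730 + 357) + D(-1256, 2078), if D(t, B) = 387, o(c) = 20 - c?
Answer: 760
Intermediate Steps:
o(21)*(-730 + 357) + D(-1256, 2078) = (20 - 1*21)*(-730 + 357) + 387 = (20 - 21)*(-373) + 387 = -1*(-373) + 387 = 373 + 387 = 760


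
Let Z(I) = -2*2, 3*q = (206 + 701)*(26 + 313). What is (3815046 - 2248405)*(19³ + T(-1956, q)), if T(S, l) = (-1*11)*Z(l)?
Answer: 10814522823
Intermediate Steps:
q = 102491 (q = ((206 + 701)*(26 + 313))/3 = (907*339)/3 = (⅓)*307473 = 102491)
Z(I) = -4
T(S, l) = 44 (T(S, l) = -1*11*(-4) = -11*(-4) = 44)
(3815046 - 2248405)*(19³ + T(-1956, q)) = (3815046 - 2248405)*(19³ + 44) = 1566641*(6859 + 44) = 1566641*6903 = 10814522823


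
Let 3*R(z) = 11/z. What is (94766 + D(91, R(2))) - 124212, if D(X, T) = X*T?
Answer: -175675/6 ≈ -29279.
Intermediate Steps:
R(z) = 11/(3*z) (R(z) = (11/z)/3 = 11/(3*z))
D(X, T) = T*X
(94766 + D(91, R(2))) - 124212 = (94766 + ((11/3)/2)*91) - 124212 = (94766 + ((11/3)*(½))*91) - 124212 = (94766 + (11/6)*91) - 124212 = (94766 + 1001/6) - 124212 = 569597/6 - 124212 = -175675/6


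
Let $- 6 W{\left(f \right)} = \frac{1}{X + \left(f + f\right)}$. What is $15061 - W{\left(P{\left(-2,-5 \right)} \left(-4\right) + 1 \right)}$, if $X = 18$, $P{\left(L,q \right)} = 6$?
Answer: $\frac{2530247}{168} \approx 15061.0$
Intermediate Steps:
$W{\left(f \right)} = - \frac{1}{6 \left(18 + 2 f\right)}$ ($W{\left(f \right)} = - \frac{1}{6 \left(18 + \left(f + f\right)\right)} = - \frac{1}{6 \left(18 + 2 f\right)}$)
$15061 - W{\left(P{\left(-2,-5 \right)} \left(-4\right) + 1 \right)} = 15061 - - \frac{1}{108 + 12 \left(6 \left(-4\right) + 1\right)} = 15061 - - \frac{1}{108 + 12 \left(-24 + 1\right)} = 15061 - - \frac{1}{108 + 12 \left(-23\right)} = 15061 - - \frac{1}{108 - 276} = 15061 - - \frac{1}{-168} = 15061 - \left(-1\right) \left(- \frac{1}{168}\right) = 15061 - \frac{1}{168} = \frac{2530247}{168}$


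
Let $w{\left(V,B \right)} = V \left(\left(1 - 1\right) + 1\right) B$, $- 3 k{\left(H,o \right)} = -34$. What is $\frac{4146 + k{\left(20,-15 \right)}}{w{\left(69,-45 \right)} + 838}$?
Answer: $- \frac{12472}{6801} \approx -1.8338$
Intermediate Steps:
$k{\left(H,o \right)} = \frac{34}{3}$ ($k{\left(H,o \right)} = \left(- \frac{1}{3}\right) \left(-34\right) = \frac{34}{3}$)
$w{\left(V,B \right)} = B V$ ($w{\left(V,B \right)} = V \left(0 + 1\right) B = V 1 B = V B = B V$)
$\frac{4146 + k{\left(20,-15 \right)}}{w{\left(69,-45 \right)} + 838} = \frac{4146 + \frac{34}{3}}{\left(-45\right) 69 + 838} = \frac{12472}{3 \left(-3105 + 838\right)} = \frac{12472}{3 \left(-2267\right)} = \frac{12472}{3} \left(- \frac{1}{2267}\right) = - \frac{12472}{6801}$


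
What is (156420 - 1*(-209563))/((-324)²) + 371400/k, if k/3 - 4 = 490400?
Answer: 16039629661/4290054192 ≈ 3.7388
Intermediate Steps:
k = 1471212 (k = 12 + 3*490400 = 12 + 1471200 = 1471212)
(156420 - 1*(-209563))/((-324)²) + 371400/k = (156420 - 1*(-209563))/((-324)²) + 371400/1471212 = (156420 + 209563)/104976 + 371400*(1/1471212) = 365983*(1/104976) + 30950/122601 = 365983/104976 + 30950/122601 = 16039629661/4290054192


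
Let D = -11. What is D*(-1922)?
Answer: 21142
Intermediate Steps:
D*(-1922) = -11*(-1922) = 21142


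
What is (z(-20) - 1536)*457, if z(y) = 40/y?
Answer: -702866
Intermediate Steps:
(z(-20) - 1536)*457 = (40/(-20) - 1536)*457 = (40*(-1/20) - 1536)*457 = (-2 - 1536)*457 = -1538*457 = -702866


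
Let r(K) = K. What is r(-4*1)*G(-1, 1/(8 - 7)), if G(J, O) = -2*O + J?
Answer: 12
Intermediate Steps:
G(J, O) = J - 2*O
r(-4*1)*G(-1, 1/(8 - 7)) = (-4*1)*(-1 - 2/(8 - 7)) = -4*(-1 - 2/1) = -4*(-1 - 2*1) = -4*(-1 - 2) = -4*(-3) = 12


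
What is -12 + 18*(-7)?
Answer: -138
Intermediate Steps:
-12 + 18*(-7) = -12 - 126 = -138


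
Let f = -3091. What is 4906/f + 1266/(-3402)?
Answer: -312173/159327 ≈ -1.9593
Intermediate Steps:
4906/f + 1266/(-3402) = 4906/(-3091) + 1266/(-3402) = 4906*(-1/3091) + 1266*(-1/3402) = -446/281 - 211/567 = -312173/159327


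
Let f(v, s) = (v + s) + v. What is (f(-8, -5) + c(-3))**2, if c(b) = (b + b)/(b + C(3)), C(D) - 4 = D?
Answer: 2025/4 ≈ 506.25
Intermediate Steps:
f(v, s) = s + 2*v (f(v, s) = (s + v) + v = s + 2*v)
C(D) = 4 + D
c(b) = 2*b/(7 + b) (c(b) = (b + b)/(b + (4 + 3)) = (2*b)/(b + 7) = (2*b)/(7 + b) = 2*b/(7 + b))
(f(-8, -5) + c(-3))**2 = ((-5 + 2*(-8)) + 2*(-3)/(7 - 3))**2 = ((-5 - 16) + 2*(-3)/4)**2 = (-21 + 2*(-3)*(1/4))**2 = (-21 - 3/2)**2 = (-45/2)**2 = 2025/4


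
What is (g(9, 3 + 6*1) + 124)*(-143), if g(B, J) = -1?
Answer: -17589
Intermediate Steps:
(g(9, 3 + 6*1) + 124)*(-143) = (-1 + 124)*(-143) = 123*(-143) = -17589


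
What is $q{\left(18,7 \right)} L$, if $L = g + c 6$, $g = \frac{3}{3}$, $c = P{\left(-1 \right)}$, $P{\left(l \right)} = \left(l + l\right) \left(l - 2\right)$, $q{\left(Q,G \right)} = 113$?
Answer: $4181$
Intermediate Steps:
$P{\left(l \right)} = 2 l \left(-2 + l\right)$
$c = 6$ ($c = 2 \left(-1\right) \left(-2 - 1\right) = 2 \left(-1\right) \left(-3\right) = 6$)
$g = 1$ ($g = 3 \cdot \frac{1}{3} = 1$)
$L = 37$ ($L = 1 + 6 \cdot 6 = 1 + 36 = 37$)
$q{\left(18,7 \right)} L = 113 \cdot 37 = 4181$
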